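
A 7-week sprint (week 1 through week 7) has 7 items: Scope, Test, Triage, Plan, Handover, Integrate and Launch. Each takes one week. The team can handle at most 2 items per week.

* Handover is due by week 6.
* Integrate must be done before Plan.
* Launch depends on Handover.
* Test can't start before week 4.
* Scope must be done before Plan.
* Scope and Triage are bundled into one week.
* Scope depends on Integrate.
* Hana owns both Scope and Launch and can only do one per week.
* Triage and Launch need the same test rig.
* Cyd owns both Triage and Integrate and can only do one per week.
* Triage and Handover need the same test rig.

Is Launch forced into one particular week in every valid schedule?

Launch can be week 2 (e.g. Handover in week 1; Test in week 4; Scope in week 3; Triage in week 3; Launch in week 2; Integrate in week 1; Plan in week 4) or week 3 (e.g. Scope in week 2, Launch in week 3, Handover in week 1, Plan in week 3, Test in week 4, Integrate in week 1, Triage in week 2).

No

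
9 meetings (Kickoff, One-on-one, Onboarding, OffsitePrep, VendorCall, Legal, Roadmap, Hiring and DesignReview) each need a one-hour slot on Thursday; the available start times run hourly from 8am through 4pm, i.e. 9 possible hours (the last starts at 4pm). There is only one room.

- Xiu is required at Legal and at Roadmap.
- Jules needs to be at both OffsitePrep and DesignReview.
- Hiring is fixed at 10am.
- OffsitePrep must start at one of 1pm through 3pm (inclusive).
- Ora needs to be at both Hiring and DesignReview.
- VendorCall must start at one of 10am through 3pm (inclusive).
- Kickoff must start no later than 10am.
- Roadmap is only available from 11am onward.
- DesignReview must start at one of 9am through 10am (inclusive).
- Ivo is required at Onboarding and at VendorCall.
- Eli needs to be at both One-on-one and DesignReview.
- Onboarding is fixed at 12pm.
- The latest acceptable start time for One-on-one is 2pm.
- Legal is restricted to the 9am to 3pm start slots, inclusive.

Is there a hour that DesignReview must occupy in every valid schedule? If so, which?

DesignReview's window is 9am–10am.
Hiring is fixed at 10am, and DesignReview can't share a hour with Hiring.
So DesignReview must be 9am.

9am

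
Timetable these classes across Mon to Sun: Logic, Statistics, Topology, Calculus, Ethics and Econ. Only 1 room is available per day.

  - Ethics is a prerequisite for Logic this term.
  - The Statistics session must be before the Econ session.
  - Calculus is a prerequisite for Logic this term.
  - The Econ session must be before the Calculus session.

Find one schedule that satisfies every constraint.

Econ=Tue, Statistics=Mon, Topology=Sat, Ethics=Thu, Logic=Fri, Calculus=Wed

Checking: Econ(Tue) before Calculus(Wed); Ethics(Thu) before Logic(Fri); Calculus(Wed) before Logic(Fri); Statistics(Mon) before Econ(Tue); max 1 per day (cap 1).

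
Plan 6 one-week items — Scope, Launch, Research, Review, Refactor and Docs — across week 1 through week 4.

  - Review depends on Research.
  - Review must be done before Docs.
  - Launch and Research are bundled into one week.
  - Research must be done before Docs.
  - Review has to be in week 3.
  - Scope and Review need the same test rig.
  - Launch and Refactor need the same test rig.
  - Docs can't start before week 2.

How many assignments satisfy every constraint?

Splitting on Scope: it can be week 1 (6), week 2 (6), week 4 (6). Listing each branch's schedules as (Launch, Research, Review, Refactor, Docs) by week number:
Scope=week 1: (1,1,3,2,4) (1,1,3,3,4) (1,1,3,4,4) (2,2,3,1,4) (2,2,3,3,4) (2,2,3,4,4) — 6.
Scope=week 2: (1,1,3,2,4) (1,1,3,3,4) (1,1,3,4,4) (2,2,3,1,4) (2,2,3,3,4) (2,2,3,4,4) — 6.
Scope=week 4: (1,1,3,2,4) (1,1,3,3,4) (1,1,3,4,4) (2,2,3,1,4) (2,2,3,3,4) (2,2,3,4,4) — 6.
Summing: 6 + 6 + 6 = 18.

18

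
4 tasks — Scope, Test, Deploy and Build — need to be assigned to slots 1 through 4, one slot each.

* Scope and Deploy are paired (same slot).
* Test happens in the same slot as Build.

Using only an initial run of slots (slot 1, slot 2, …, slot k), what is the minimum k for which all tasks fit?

1 slot

1 works (last occupied slot: 1): for example Scope in 1, Deploy in 1, Build in 1, Test in 1.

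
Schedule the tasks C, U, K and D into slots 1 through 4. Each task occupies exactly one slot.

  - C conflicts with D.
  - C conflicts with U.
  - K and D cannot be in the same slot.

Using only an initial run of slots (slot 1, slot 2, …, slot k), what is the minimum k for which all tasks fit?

2 slots

Could 1 slot be enough, i.e. nothing placed later than 1? No: D can't share with C (1) → nothing is left.
So 1 slot is not enough.
2 works (last occupied slot: 2): for example D -> 2; C -> 1; K -> 1; U -> 2.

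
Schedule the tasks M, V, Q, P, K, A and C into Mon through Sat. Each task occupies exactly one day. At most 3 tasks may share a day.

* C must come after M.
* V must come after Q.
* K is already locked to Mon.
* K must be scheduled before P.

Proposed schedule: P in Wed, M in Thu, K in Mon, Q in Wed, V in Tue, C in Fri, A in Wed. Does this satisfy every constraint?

K is already locked to Mon — holds.
At most 3 tasks may share a day — holds.
V must come after Q — violated.
K must be scheduled before P — holds.
C must come after M — holds.

No — it violates: V must come after Q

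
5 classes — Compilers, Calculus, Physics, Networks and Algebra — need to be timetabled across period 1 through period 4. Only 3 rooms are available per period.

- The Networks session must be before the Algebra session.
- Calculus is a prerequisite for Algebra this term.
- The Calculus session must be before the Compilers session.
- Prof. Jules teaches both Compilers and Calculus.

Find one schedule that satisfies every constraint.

Compilers=period 2; Algebra=period 2; Networks=period 1; Calculus=period 1; Physics=period 1

Checking: Networks(period 1) before Algebra(period 2); Calculus(period 1) before Algebra(period 2); Calculus(period 1) before Compilers(period 2); Compilers(period 2) != Calculus(period 1); max 3 per period (cap 3).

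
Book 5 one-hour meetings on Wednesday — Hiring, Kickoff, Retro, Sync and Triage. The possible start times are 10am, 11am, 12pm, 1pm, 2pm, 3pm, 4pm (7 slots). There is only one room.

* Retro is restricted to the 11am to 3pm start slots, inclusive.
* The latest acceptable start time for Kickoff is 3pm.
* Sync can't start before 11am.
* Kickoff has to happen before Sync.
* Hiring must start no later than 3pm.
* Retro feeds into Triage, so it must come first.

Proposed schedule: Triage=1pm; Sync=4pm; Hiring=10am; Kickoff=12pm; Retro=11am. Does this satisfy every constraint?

Kickoff has to happen before Sync — holds.
The latest acceptable start time for Kickoff is 3pm — holds.
Retro is restricted to the 11am to 3pm start slots, inclusive — holds.
Sync can't start before 11am — holds.
There is only one room — holds.
Retro feeds into Triage, so it must come first — holds.
Hiring must start no later than 3pm — holds.

Valid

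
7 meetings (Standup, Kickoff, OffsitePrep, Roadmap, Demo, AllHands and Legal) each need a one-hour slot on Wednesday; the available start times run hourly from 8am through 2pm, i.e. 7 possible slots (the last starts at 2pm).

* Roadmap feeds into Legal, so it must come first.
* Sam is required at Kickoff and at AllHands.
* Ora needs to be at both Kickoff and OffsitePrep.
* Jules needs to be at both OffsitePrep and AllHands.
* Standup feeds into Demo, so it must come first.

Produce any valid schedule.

AllHands=10am, Demo=9am, OffsitePrep=9am, Standup=8am, Roadmap=8am, Kickoff=8am, Legal=9am

Checking: Standup(8am) before Demo(9am); Roadmap(8am) before Legal(9am); Kickoff(8am) != OffsitePrep(9am); Kickoff(8am) != AllHands(10am); OffsitePrep(9am) != AllHands(10am).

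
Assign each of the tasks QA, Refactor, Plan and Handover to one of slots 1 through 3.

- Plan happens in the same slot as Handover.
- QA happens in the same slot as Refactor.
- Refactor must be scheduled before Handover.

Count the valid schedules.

Enumerating: Plan -> 2; Refactor -> 1; QA -> 1; Handover -> 2 | Plan in 3; QA in 1; Handover in 3; Refactor in 1 | Plan -> 3; Refactor -> 2; QA -> 2; Handover -> 3.

3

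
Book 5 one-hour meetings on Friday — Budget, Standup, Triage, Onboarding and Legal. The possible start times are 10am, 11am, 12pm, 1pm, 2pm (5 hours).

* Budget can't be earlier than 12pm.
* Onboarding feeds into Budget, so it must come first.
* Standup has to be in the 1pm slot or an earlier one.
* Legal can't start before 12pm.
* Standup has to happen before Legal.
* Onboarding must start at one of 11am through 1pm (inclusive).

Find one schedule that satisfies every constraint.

Standup -> 10am, Budget -> 12pm, Onboarding -> 11am, Legal -> 12pm, Triage -> 10am

Checking: Onboarding(11am) before Budget(12pm); Standup(10am) before Legal(12pm); Legal=12pm in [12pm,2pm]; Onboarding=11am in [11am,1pm]; Budget=12pm in [12pm,2pm]; Standup=10am in [10am,1pm].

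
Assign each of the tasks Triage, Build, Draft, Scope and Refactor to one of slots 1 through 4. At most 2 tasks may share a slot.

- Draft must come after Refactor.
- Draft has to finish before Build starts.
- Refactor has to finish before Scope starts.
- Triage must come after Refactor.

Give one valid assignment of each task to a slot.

Scope in 3, Draft in 2, Build in 3, Triage in 2, Refactor in 1

Checking: Refactor(1) before Triage(2); Draft(2) before Build(3); Refactor(1) before Draft(2); Refactor(1) before Scope(3); max 2 per slot (cap 2).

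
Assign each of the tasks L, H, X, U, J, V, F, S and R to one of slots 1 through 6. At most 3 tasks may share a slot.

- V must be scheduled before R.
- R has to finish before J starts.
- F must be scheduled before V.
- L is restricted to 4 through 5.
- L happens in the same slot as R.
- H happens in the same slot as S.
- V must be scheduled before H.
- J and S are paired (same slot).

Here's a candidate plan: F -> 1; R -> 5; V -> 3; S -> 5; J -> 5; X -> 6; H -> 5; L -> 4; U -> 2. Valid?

No — it violates: L happens in the same slot as R

At most 3 tasks may share a slot — violated.
V must be scheduled before R — holds.
V must be scheduled before H — holds.
L happens in the same slot as R — violated.
R has to finish before J starts — violated.
H happens in the same slot as S — holds.
J and S are paired (same slot) — holds.
F must be scheduled before V — holds.
L is restricted to 4 through 5 — holds.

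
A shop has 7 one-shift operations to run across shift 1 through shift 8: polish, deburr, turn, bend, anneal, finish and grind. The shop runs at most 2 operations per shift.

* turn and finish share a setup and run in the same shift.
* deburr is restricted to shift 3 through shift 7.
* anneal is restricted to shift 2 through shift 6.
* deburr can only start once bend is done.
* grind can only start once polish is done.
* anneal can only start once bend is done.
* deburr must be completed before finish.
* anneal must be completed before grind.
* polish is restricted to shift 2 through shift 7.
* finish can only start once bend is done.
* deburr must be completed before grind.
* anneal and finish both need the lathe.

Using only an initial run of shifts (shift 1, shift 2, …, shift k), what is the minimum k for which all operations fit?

5 shifts

The precedence chain requires at least 3 distinct shifts.
With at most 2 per shift and 7 operations, at least 4 shifts are needed.
Propagating the time windows through the other constraints, turn can't land before shift 4, so the schedule must run through at least shift 4.
Could 4 shifts be enough, i.e. nothing placed later than shift 4? No: polish's window within 4 shifts is {shift 2, shift 3, shift 4}; deburr's window within 4 shifts is {shift 3, shift 4}; bend must come before deburr (at shift 4 or earlier) → {shift 1, shift 2, shift 3}; finish must come after bend (at shift 1 or later) → {shift 2, shift 3, shift 4}; grind must come after polish (at shift 2 or later) → {shift 3, shift 4}; grind must come after deburr (at shift 3 or later) → {shift 4}; deburr must come before grind (at shift 4 or earlier) → {shift 3}; finish must come after deburr (at shift 3 or later) → {shift 4}; turn must be in the same shift as finish (in {shift 4}) → {shift 4}; that puts turn, finish and grind all in shift 4 — more than 2 per shift.
So 4 shifts is not enough.
5 works (last occupied shift: shift 5): for example grind -> shift 4, finish -> shift 5, anneal -> shift 2, deburr -> shift 3, turn -> shift 5, polish -> shift 2, bend -> shift 1.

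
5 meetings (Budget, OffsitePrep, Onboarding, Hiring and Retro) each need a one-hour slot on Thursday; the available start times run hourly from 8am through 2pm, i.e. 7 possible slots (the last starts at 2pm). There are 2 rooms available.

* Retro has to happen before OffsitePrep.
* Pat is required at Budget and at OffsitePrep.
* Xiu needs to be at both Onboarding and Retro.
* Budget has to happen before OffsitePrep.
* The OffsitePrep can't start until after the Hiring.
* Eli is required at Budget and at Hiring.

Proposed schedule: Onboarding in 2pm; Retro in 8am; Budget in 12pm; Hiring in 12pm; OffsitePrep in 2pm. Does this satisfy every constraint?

Invalid. Eli is required at Budget and at Hiring.

The OffsitePrep can't start until after the Hiring — holds.
Retro has to happen before OffsitePrep — holds.
Eli is required at Budget and at Hiring — violated.
Budget has to happen before OffsitePrep — holds.
There are 2 rooms available — holds.
Pat is required at Budget and at OffsitePrep — holds.
Xiu needs to be at both Onboarding and Retro — holds.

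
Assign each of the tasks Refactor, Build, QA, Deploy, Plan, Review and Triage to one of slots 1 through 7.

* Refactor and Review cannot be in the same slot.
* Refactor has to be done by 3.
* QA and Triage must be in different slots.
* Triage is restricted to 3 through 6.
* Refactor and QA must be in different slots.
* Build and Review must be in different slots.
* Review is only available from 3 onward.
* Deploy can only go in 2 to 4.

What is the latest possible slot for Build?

Build at 7 is achievable: QA in 2; Build in 7; Plan in 1; Refactor in 1; Review in 3; Deploy in 2; Triage in 3.

7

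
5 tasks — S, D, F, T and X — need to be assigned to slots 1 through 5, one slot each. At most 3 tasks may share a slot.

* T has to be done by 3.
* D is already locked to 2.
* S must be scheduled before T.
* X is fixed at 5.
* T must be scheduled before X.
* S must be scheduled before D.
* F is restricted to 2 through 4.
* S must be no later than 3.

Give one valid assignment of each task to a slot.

S=1; D=2; X=5; T=2; F=2

Checking: T(2) before X(5); S(1) before T(2); S(1) before D(2); X=5 in [5,5]; F=2 in [2,4]; T=2 in [1,3]; D=2 in [2,2]; S=1 in [1,3]; max 3 per slot (cap 3).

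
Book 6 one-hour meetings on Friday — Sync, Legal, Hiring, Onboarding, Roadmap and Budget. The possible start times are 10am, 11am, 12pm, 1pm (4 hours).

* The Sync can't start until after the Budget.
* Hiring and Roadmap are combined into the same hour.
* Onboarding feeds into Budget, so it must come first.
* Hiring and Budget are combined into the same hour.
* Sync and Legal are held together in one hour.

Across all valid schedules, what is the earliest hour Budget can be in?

11am

Precedence pushes Budget to at least 11am; downstream work caps Budget at 12pm.
Budget at 11am is achievable: Budget=11am, Roadmap=11am, Sync=12pm, Hiring=11am, Legal=12pm, Onboarding=10am.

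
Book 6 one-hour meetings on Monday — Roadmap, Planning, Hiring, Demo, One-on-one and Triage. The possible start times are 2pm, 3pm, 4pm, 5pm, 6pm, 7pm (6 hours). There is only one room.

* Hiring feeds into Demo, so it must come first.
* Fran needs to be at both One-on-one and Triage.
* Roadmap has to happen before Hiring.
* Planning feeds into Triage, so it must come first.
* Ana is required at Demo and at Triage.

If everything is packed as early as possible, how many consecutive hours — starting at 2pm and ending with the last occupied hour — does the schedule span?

The precedence chain requires at least 3 distinct hours.
With at most 1 per hour and 6 meetings, at least 6 hours are needed.
6 works (last occupied hour: 7pm): for example Planning=4pm; Demo=5pm; Triage=6pm; Hiring=3pm; Roadmap=2pm; One-on-one=7pm.

6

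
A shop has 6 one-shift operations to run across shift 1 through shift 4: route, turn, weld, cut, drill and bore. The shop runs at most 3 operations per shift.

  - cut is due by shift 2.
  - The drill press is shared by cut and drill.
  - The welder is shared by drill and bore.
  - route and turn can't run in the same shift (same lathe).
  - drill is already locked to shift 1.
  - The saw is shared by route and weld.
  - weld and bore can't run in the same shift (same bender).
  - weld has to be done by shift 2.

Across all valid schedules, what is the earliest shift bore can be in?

shift 2

bore at shift 2 is achievable: turn=shift 1; weld=shift 1; drill=shift 1; bore=shift 2; route=shift 2; cut=shift 2.
Nothing earlier works — the conflict and capacity constraints rule out every shift before shift 2.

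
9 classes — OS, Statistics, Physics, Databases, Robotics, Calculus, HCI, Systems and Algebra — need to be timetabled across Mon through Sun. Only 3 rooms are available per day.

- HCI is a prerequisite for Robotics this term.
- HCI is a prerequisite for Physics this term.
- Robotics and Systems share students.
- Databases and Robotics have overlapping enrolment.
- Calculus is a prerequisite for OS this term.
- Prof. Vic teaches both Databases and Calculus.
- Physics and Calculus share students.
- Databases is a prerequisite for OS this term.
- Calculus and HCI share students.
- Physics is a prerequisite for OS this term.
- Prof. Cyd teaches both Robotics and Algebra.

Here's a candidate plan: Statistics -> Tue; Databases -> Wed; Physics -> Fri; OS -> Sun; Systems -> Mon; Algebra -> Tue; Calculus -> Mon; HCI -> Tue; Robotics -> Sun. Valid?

HCI is a prerequisite for Physics this term — holds.
Databases is a prerequisite for OS this term — holds.
Databases and Robotics have overlapping enrolment — holds.
Robotics and Systems share students — holds.
Physics is a prerequisite for OS this term — holds.
Calculus is a prerequisite for OS this term — holds.
HCI is a prerequisite for Robotics this term — holds.
Calculus and HCI share students — holds.
Physics and Calculus share students — holds.
Prof. Cyd teaches both Robotics and Algebra — holds.
Prof. Vic teaches both Databases and Calculus — holds.
Only 3 rooms are available per day — holds.

Yes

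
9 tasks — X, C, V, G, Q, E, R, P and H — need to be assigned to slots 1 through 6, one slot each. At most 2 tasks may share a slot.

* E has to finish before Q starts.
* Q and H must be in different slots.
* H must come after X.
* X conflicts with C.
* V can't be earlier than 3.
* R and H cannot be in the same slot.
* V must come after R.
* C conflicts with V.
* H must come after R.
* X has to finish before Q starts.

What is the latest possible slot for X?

Downstream work caps X at 5.
X at 4 is achievable: V in 3; Q in 5; R in 1; H in 6; G in 2; C in 2; E in 1; X in 4; P in 3.
Nothing later works — the conflict and capacity constraints rule out every slot after 4.

4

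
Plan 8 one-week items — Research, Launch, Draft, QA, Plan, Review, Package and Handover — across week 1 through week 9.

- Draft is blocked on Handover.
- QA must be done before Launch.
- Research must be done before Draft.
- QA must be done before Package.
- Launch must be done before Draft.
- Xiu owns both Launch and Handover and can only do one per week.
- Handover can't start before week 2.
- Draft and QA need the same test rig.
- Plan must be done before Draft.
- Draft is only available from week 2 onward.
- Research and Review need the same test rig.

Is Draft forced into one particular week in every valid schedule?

Draft can be week 4 (e.g. Draft=week 4, Plan=week 1, Launch=week 3, Handover=week 2, Review=week 2, Package=week 2, QA=week 1, Research=week 1) or week 5 (e.g. QA=week 1, Review=week 2, Draft=week 5, Launch=week 3, Plan=week 1, Package=week 2, Handover=week 2, Research=week 1).

No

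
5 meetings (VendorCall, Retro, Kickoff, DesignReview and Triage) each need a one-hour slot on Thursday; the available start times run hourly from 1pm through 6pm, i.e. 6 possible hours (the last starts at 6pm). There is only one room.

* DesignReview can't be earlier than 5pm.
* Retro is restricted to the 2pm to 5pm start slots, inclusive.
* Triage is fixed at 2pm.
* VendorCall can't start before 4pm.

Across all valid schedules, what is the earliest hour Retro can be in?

3pm

Retro is available from 2pm; Retro's own window allows nothing later than 5pm.
Retro at 3pm is achievable: VendorCall -> 4pm; Triage -> 2pm; Retro -> 3pm; Kickoff -> 1pm; DesignReview -> 5pm.
Nothing earlier works — the capacity limit rule out every hour before 3pm.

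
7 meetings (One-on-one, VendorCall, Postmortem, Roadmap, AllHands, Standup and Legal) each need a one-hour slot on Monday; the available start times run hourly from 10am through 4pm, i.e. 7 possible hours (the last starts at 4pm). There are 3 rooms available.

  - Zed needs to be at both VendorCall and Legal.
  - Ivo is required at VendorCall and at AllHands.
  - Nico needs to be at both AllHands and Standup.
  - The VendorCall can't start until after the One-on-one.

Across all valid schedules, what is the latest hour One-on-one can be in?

3pm

Downstream work caps One-on-one at 3pm.
One-on-one at 3pm is achievable: Postmortem=10am, Legal=11am, VendorCall=4pm, Roadmap=10am, One-on-one=3pm, AllHands=10am, Standup=11am.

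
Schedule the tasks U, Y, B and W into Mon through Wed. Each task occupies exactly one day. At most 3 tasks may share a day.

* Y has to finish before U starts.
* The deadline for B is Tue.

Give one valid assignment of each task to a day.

W in Mon; B in Mon; Y in Mon; U in Tue

Checking: Y(Mon) before U(Tue); B=Mon in [Mon,Tue]; max 3 per day (cap 3).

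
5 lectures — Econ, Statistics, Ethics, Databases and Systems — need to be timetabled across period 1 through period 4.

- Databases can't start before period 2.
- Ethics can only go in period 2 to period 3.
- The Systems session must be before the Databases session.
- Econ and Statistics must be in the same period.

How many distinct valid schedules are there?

48

Splitting on Econ: it can be period 1 (12), period 2 (12), period 3 (12), period 4 (12). Listing each branch's schedules as (Statistics, Ethics, Databases, Systems) by period number:
Econ=period 1: (1,2,2,1) (1,2,3,1) (1,2,3,2) (1,2,4,1) (1,2,4,2) (1,2,4,3) (1,3,2,1) (1,3,3,1) (1,3,3,2) (1,3,4,1) (1,3,4,2) (1,3,4,3) — 12.
Econ=period 2: (2,2,2,1) (2,2,3,1) (2,2,3,2) (2,2,4,1) (2,2,4,2) (2,2,4,3) (2,3,2,1) (2,3,3,1) (2,3,3,2) (2,3,4,1) (2,3,4,2) (2,3,4,3) — 12.
Econ=period 3: (3,2,2,1) (3,2,3,1) (3,2,3,2) (3,2,4,1) (3,2,4,2) (3,2,4,3) (3,3,2,1) (3,3,3,1) (3,3,3,2) (3,3,4,1) (3,3,4,2) (3,3,4,3) — 12.
Econ=period 4: (4,2,2,1) (4,2,3,1) (4,2,3,2) (4,2,4,1) (4,2,4,2) (4,2,4,3) (4,3,2,1) (4,3,3,1) (4,3,3,2) (4,3,4,1) (4,3,4,2) (4,3,4,3) — 12.
Summing: 12 + 12 + 12 + 12 = 48.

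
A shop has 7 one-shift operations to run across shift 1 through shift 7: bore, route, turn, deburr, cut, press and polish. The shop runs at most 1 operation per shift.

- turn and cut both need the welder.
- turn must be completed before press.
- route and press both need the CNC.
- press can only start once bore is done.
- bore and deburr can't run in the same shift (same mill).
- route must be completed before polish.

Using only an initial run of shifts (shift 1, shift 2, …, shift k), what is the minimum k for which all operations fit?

The precedence chain requires at least 2 distinct shifts.
With at most 1 per shift and 7 operations, at least 7 shifts are needed.
7 works (last occupied shift: shift 7): for example deburr in shift 6; polish in shift 5; turn in shift 2; press in shift 3; route in shift 4; bore in shift 1; cut in shift 7.

7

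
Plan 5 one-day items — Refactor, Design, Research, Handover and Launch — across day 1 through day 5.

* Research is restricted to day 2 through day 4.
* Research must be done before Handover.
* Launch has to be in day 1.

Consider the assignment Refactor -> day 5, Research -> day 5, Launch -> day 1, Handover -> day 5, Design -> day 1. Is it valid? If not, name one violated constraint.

Invalid. Research is restricted to day 2 through day 4.

Launch has to be in day 1 — holds.
Research is restricted to day 2 through day 4 — violated.
Research must be done before Handover — violated.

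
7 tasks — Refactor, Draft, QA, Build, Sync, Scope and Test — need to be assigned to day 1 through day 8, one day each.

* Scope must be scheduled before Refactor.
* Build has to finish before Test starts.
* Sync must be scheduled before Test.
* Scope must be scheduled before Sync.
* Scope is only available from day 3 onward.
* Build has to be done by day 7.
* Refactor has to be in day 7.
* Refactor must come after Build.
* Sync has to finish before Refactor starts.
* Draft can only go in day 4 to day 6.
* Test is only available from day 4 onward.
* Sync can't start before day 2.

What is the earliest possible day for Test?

day 5

Test is available from day 4; precedence pushes Test to at least day 5.
Test at day 5 is achievable: Scope=day 3; QA=day 1; Draft=day 4; Test=day 5; Refactor=day 7; Build=day 1; Sync=day 4.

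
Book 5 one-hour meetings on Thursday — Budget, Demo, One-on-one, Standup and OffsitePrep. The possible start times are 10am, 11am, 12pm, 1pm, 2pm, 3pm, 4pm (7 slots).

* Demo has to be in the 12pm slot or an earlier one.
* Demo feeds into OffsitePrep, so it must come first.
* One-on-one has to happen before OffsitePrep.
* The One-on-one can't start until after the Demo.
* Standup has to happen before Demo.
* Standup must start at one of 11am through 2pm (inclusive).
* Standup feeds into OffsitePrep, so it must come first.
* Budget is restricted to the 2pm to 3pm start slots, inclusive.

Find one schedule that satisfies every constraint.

Standup in 11am, One-on-one in 1pm, OffsitePrep in 2pm, Budget in 2pm, Demo in 12pm

Checking: One-on-one(1pm) before OffsitePrep(2pm); Demo(12pm) before One-on-one(1pm); Demo(12pm) before OffsitePrep(2pm); Standup(11am) before OffsitePrep(2pm); Standup(11am) before Demo(12pm); Standup=11am in [11am,2pm]; Budget=2pm in [2pm,3pm]; Demo=12pm in [10am,12pm].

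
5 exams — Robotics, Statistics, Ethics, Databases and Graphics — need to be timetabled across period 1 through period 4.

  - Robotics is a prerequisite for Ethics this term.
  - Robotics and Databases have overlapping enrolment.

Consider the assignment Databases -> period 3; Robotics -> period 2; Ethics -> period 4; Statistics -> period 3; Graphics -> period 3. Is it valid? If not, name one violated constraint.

Robotics and Databases have overlapping enrolment — holds.
Robotics is a prerequisite for Ethics this term — holds.

Yes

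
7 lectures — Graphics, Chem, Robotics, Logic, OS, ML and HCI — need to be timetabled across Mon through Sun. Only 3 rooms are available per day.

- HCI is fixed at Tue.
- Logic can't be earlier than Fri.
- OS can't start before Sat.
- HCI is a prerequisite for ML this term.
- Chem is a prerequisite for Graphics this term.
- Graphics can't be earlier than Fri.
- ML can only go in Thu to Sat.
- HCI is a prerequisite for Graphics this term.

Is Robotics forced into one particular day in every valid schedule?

No

Robotics can be Mon (e.g. Chem=Mon; ML=Thu; Graphics=Fri; Logic=Fri; Robotics=Mon; OS=Sat; HCI=Tue) or Tue (e.g. Graphics -> Fri; ML -> Thu; Robotics -> Tue; OS -> Sat; Chem -> Mon; Logic -> Fri; HCI -> Tue).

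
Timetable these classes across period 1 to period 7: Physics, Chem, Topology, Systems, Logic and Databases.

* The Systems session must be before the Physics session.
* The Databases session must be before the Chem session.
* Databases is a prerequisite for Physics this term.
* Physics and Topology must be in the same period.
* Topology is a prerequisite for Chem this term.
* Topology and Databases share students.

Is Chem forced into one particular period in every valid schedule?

No

Chem can be period 3 (e.g. Databases in period 1, Logic in period 1, Systems in period 1, Chem in period 3, Physics in period 2, Topology in period 2) or period 4 (e.g. Databases in period 1, Systems in period 1, Logic in period 1, Physics in period 2, Chem in period 4, Topology in period 2).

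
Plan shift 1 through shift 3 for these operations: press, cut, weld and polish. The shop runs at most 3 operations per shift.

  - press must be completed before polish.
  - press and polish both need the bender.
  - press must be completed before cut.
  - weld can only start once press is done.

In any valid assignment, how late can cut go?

Precedence pushes cut to at least shift 2.
cut at shift 3 is achievable: weld=shift 2, cut=shift 3, polish=shift 2, press=shift 1.

shift 3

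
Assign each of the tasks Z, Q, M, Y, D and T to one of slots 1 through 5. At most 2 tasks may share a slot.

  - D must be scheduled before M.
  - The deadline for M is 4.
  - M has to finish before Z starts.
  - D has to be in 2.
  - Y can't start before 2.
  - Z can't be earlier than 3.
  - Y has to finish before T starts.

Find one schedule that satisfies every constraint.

Y=2; D=2; Z=4; Q=1; M=3; T=3

Checking: D(2) before M(3); M(3) before Z(4); Y(2) before T(3); M=3 in [1,4]; Y=2 in [2,5]; D=2 in [2,2]; Z=4 in [3,5]; max 2 per slot (cap 2).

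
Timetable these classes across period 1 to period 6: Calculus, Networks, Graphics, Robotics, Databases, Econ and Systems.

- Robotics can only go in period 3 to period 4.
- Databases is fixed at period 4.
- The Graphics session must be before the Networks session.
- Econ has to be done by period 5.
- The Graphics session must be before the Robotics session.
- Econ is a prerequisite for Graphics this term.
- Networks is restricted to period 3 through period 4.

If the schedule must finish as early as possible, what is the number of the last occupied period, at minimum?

The precedence chain requires at least 3 distinct periods.
Databases can't be placed before period 4, so the schedule must run through at least period 4.
4 works (last occupied period: period 4): for example Econ in period 1; Robotics in period 3; Calculus in period 1; Networks in period 3; Systems in period 1; Databases in period 4; Graphics in period 2.

4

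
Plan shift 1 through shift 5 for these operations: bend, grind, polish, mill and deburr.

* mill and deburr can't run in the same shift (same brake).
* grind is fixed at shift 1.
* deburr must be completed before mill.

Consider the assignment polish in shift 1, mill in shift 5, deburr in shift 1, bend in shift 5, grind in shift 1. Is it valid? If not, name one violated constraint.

Valid

deburr must be completed before mill — holds.
mill and deburr can't run in the same shift (same brake) — holds.
grind is fixed at shift 1 — holds.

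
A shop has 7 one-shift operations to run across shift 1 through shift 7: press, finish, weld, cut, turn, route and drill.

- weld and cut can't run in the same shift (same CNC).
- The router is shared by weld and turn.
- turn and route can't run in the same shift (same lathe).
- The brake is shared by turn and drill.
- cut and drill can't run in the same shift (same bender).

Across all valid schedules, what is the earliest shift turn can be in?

shift 1

turn at shift 1 is achievable: finish in shift 1, cut in shift 1, turn in shift 1, drill in shift 2, route in shift 2, press in shift 1, weld in shift 2.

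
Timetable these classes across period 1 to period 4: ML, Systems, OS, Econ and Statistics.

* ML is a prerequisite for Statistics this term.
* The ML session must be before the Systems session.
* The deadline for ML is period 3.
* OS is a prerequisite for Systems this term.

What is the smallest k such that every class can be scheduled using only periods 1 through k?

The precedence chain requires at least 2 distinct periods.
2 works (last occupied period: period 2): for example Statistics=period 2; OS=period 1; Systems=period 2; Econ=period 1; ML=period 1.

2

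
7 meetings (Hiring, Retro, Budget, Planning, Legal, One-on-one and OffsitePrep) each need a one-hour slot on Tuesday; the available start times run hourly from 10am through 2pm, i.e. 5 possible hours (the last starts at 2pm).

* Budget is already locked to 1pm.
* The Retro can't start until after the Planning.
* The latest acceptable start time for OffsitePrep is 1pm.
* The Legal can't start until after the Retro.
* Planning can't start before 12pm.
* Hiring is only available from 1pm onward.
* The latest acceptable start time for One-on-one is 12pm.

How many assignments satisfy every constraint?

Splitting on Hiring: it can be 1pm (12), 2pm (12). Listing each branch's schedules as (Retro, Budget, Planning, Legal, One-on-one, OffsitePrep):
Hiring=1pm: (1pm,1pm,12pm,2pm,10am,10am) (1pm,1pm,12pm,2pm,10am,11am) (1pm,1pm,12pm,2pm,10am,12pm) (1pm,1pm,12pm,2pm,10am,1pm) (1pm,1pm,12pm,2pm,11am,10am) (1pm,1pm,12pm,2pm,11am,11am) (1pm,1pm,12pm,2pm,11am,12pm) (1pm,1pm,12pm,2pm,11am,1pm) (1pm,1pm,12pm,2pm,12pm,10am) (1pm,1pm,12pm,2pm,12pm,11am) (1pm,1pm,12pm,2pm,12pm,12pm) (1pm,1pm,12pm,2pm,12pm,1pm) — 12.
Hiring=2pm: (1pm,1pm,12pm,2pm,10am,10am) (1pm,1pm,12pm,2pm,10am,11am) (1pm,1pm,12pm,2pm,10am,12pm) (1pm,1pm,12pm,2pm,10am,1pm) (1pm,1pm,12pm,2pm,11am,10am) (1pm,1pm,12pm,2pm,11am,11am) (1pm,1pm,12pm,2pm,11am,12pm) (1pm,1pm,12pm,2pm,11am,1pm) (1pm,1pm,12pm,2pm,12pm,10am) (1pm,1pm,12pm,2pm,12pm,11am) (1pm,1pm,12pm,2pm,12pm,12pm) (1pm,1pm,12pm,2pm,12pm,1pm) — 12.
Summing: 12 + 12 = 24.

24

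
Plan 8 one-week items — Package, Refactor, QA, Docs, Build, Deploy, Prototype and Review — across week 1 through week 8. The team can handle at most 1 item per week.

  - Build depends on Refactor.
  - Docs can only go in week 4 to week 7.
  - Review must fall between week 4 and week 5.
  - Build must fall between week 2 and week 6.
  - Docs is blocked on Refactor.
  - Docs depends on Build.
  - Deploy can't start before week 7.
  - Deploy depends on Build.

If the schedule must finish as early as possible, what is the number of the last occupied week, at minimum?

8

The precedence chain requires at least 3 distinct weeks.
With at most 1 per week and 8 work items, at least 8 weeks are needed.
Deploy can't be placed before week 7, so the schedule must run through at least week 7.
8 works (last occupied week: week 8): for example Docs=week 5; Refactor=week 1; QA=week 6; Prototype=week 8; Deploy=week 7; Package=week 3; Build=week 2; Review=week 4.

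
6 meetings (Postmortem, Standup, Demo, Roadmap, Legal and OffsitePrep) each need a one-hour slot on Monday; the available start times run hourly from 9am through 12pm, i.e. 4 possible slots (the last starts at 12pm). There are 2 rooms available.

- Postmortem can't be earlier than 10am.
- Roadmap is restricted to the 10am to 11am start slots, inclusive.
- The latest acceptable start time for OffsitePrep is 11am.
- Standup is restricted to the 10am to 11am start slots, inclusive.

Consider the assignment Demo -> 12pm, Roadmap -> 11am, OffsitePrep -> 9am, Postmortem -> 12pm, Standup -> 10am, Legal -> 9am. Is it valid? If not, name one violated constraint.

The latest acceptable start time for OffsitePrep is 11am — holds.
There are 2 rooms available — holds.
Standup is restricted to the 10am to 11am start slots, inclusive — holds.
Postmortem can't be earlier than 10am — holds.
Roadmap is restricted to the 10am to 11am start slots, inclusive — holds.

Yes, all constraints hold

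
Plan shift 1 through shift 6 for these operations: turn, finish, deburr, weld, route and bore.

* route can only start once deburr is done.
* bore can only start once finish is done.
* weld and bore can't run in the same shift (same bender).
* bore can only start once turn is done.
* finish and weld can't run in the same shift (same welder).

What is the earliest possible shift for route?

Precedence pushes route to at least shift 2.
route at shift 2 is achievable: route in shift 2, finish in shift 1, deburr in shift 1, turn in shift 1, weld in shift 3, bore in shift 2.

shift 2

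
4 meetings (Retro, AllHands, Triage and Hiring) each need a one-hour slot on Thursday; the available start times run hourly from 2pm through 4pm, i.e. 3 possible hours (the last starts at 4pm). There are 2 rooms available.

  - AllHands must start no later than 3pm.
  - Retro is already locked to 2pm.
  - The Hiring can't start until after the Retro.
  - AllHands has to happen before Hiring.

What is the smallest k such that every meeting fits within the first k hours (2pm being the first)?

The precedence chain requires at least 2 distinct hours.
With at most 2 per hour and 4 meetings, at least 2 hours are needed.
2 works (last occupied hour: 3pm): for example Retro in 2pm, Hiring in 3pm, Triage in 3pm, AllHands in 2pm.

2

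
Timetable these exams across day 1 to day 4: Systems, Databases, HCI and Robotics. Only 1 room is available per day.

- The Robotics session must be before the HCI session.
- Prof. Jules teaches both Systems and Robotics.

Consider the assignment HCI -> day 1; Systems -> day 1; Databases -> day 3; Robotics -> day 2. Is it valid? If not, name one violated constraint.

Only 1 room is available per day — violated.
The Robotics session must be before the HCI session — violated.
Prof. Jules teaches both Systems and Robotics — holds.

No. Only 1 room is available per day is not satisfied.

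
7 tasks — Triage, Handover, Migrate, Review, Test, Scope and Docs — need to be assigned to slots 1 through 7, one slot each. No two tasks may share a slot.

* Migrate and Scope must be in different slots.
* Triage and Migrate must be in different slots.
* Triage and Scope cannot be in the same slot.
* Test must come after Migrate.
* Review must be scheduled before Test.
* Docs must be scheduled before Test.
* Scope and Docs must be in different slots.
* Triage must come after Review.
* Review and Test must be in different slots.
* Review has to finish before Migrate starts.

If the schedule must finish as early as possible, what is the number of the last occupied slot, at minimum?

The precedence chain requires at least 3 distinct slots.
With at most 1 per slot and 7 tasks, at least 7 slots are needed.
7 works (last occupied slot: 7): for example Triage in 5; Scope in 7; Docs in 3; Handover in 6; Test in 4; Review in 1; Migrate in 2.

slot 7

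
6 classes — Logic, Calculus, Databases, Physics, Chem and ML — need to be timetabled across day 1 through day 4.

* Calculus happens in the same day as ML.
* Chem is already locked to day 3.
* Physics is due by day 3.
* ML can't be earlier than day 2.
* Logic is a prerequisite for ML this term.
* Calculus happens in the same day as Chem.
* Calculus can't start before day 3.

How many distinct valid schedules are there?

Splitting on Logic: it can be day 1 (12), day 2 (12). Listing each branch's schedules as (Calculus, Databases, Physics, Chem, ML) by day number:
Logic=day 1: (3,1,1,3,3) (3,1,2,3,3) (3,1,3,3,3) (3,2,1,3,3) (3,2,2,3,3) (3,2,3,3,3) (3,3,1,3,3) (3,3,2,3,3) (3,3,3,3,3) (3,4,1,3,3) (3,4,2,3,3) (3,4,3,3,3) — 12.
Logic=day 2: (3,1,1,3,3) (3,1,2,3,3) (3,1,3,3,3) (3,2,1,3,3) (3,2,2,3,3) (3,2,3,3,3) (3,3,1,3,3) (3,3,2,3,3) (3,3,3,3,3) (3,4,1,3,3) (3,4,2,3,3) (3,4,3,3,3) — 12.
Summing: 12 + 12 = 24.

24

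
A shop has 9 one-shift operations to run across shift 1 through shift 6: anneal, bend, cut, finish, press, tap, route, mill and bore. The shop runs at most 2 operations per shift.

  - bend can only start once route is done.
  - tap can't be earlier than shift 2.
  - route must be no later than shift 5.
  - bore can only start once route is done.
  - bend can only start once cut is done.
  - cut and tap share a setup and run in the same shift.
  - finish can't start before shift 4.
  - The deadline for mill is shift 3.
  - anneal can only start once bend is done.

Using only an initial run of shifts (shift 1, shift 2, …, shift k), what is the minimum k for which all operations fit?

The precedence chain requires at least 3 distinct shifts.
With at most 2 per shift and 9 operations, at least 5 shifts are needed.
finish can't be placed before shift 4, so the schedule must run through at least shift 4.
5 works (last occupied shift: shift 5): for example mill in shift 1; cut in shift 2; tap in shift 2; anneal in shift 4; route in shift 1; bore in shift 3; bend in shift 3; finish in shift 4; press in shift 5.

5 shifts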